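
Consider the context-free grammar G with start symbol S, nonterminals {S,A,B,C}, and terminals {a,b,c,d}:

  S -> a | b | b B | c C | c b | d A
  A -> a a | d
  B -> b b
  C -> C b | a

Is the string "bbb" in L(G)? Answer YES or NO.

CNF form of G:
  S -> T1 B | T2 C | T2 T1 | T3 A | a | b
  A -> T0 T0 | d
  B -> T1 T1
  C -> C T1 | a
  T0 -> a
  T1 -> b
  T2 -> c
  T3 -> d

Fill CYK table bottom-up:
  [0..0]={S,T1}  "b"  orig:{S}
  [1..1]={S,T1}  "b"  orig:{S}
  [2..2]={S,T1}  "b"  orig:{S}
  [0..1]={B}  "bb"
  [1..2]={B}  "bb"
  [0..2]={S}  "bbb"

S ∈ T[0,2] ⇒ YES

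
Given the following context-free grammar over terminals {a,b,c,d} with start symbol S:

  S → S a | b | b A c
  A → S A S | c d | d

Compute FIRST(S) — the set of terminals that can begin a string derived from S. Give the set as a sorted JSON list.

FIRST iteration:
pass 1:
  A via A→c d: +{c}
  A via A→d: +{d}
  S via S→b: +{b}
  FIRST(S)={b}  FIRST(A)={c,d}
pass 2:
  A via A→S A S: +{b}
  FIRST(S)={b}  FIRST(A)={b,c,d}
pass 3: (no change)
  FIRST(S)={b}  FIRST(A)={b,c,d}

FIRST(S) = ["b"]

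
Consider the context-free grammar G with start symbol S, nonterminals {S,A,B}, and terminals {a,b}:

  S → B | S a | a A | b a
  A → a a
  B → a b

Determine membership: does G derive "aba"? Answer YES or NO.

CNF form of G:
  S -> S T0 | T0 A | T0 T1 | T1 T0
  A -> T0 T0
  B -> T0 T1
  T0 -> a
  T1 -> b

CYK table (by increasing span):
  cell(0,0) a: {T0}  orig:{}
  cell(1,1) b: {T1}  orig:{}
  cell(2,2) a: {T0}  orig:{}
  cell(0,1) ab: {B,S}
  cell(1,2) ba: {S}
  cell(0,2) aba: {S}

S ∈ T[0,2] ⇒ YES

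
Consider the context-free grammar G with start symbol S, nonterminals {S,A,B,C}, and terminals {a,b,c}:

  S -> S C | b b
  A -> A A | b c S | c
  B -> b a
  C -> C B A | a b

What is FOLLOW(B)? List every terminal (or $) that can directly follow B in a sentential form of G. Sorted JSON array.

FIRST iteration:
pass 1:
  A via A→b c S: +{b}
  A via A→c: +{c}
  B via B→b a: +{b}
  C via C→a b: +{a}
  S via S→b b: +{b}
  FIRST[S]={b}  FIRST[A]={b,c}  FIRST[B]={b}  FIRST[C]={a}
pass 2: — fixpoint
  FIRST[S]={b}  FIRST[A]={b,c}  FIRST[B]={b}  FIRST[C]={a}

FOLLOW iteration:
initialize: $ ∈ FOLLOW(S)
iter 1:
  A→A A: FOLLOW(A) ⊇ FIRST(A) = {b,c}; new: +{b,c}
  A→b c S: FOLLOW(S) ⊇ FOLLOW(A) ⊇ {b,c}; new: +{b,c}
  C→C B A: FOLLOW(C) ⊇ FIRST(B) = {b}; new: +{b}
  C→C B A: FOLLOW(B) ⊇ FIRST(A) = {b,c}; new: +{b,c}
  S→S C: FOLLOW(S) ⊇ FIRST(C) = {a}; new: +{a}
  S→S C: FOLLOW(C) ⊇ FOLLOW(S) ⊇ {$,a,b,c}; new: +{$,a,c}
  S: {$,a,b,c}  A: {b,c}  B: {b,c}  C: {$,a,b,c}
iter 2:
  C→C B A: FOLLOW(A) ⊇ FOLLOW(C) ⊇ {$,a,b,c}; new: +{$,a}
  S: {$,a,b,c}  A: {$,a,b,c}  B: {b,c}  C: {$,a,b,c}
iter 3: (no change)
  S: {$,a,b,c}  A: {$,a,b,c}  B: {b,c}  C: {$,a,b,c}

FOLLOW(B) = ["b", "c"]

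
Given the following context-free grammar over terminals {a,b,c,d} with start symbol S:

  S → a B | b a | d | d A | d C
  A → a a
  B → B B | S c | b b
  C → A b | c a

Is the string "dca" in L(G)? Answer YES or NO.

Convert to CNF:
  S -> T0 B | T2 T0 | T3 A | T3 C | d
  A -> T0 T0
  B -> B B | S T1 | T2 T2
  C -> A T2 | T1 T0
  T0 -> a
  T1 -> c
  T2 -> b
  T3 -> d

CYK table (by increasing span):
  T[0,0] 'd' = {S,T3}  orig:{S}
  T[1,1] 'c' = {T1}  orig:{}
  T[2,2] 'a' = {T0}  orig:{}
  T[0,1] 'dc' = {B}
  T[1,2] 'ca' = {C}
  T[0,2] 'dca' = {S}

S ∈ T[0,2] ⇒ YES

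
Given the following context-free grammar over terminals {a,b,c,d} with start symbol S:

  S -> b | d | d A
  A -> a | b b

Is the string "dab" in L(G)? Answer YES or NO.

Convert to CNF:
  S -> T1 A | b | d
  A -> T0 T0 | a
  T0 -> b
  T1 -> d

CYK table (by increasing span):
  T[0,0] 'd' = {S,T1}  orig:{S}
  T[1,1] 'a' = {A}
  T[2,2] 'b' = {S,T0}  orig:{S}
  T[0,1] 'da' = {S}
  T[1,2] 'ab' = ∅
  T[0,2] 'dab' = ∅

S ∉ T[0,2] ⇒ NO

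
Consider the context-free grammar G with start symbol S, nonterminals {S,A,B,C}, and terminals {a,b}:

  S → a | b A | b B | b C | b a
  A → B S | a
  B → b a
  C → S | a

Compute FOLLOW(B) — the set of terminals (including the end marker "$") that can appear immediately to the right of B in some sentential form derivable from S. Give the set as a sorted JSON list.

FIRST iteration:
round 1:
  A via A→a: +{a}
  B via B→b a: +{b}
  C via C→a: +{a}
  S via S→a: +{a}
  S via S→b A: +{b}
  FIRST(S)={a,b}  FIRST(A)={a}  FIRST(B)={b}  FIRST(C)={a}
round 2:
  A via A→B S: +{b}
  C via C→S: +{b}
  FIRST(S)={a,b}  FIRST(A)={a,b}  FIRST(B)={b}  FIRST(C)={a,b}
round 3: (stable)
  FIRST(S)={a,b}  FIRST(A)={a,b}  FIRST(B)={b}  FIRST(C)={a,b}

FOLLOW iteration:
seed FOLLOW(S) with $
iter 1:
  A→B S: FOLLOW(B) ⊇ FIRST(S) = {a,b}; new: +{a,b}
  S→b A: FOLLOW(A) ⊇ FOLLOW(S) ⊇ {$}; new: +{$}
  S→b B: FOLLOW(B) ⊇ FOLLOW(S) ⊇ {$}; new: +{$}
  S→b C: FOLLOW(C) ⊇ FOLLOW(S) ⊇ {$}; new: +{$}
  FOLLOW[S]={$}  FOLLOW[A]={$}  FOLLOW[B]={$,a,b}  FOLLOW[C]={$}
iter 2: done
  FOLLOW[S]={$}  FOLLOW[A]={$}  FOLLOW[B]={$,a,b}  FOLLOW[C]={$}

FOLLOW(B) = ["$", "a", "b"]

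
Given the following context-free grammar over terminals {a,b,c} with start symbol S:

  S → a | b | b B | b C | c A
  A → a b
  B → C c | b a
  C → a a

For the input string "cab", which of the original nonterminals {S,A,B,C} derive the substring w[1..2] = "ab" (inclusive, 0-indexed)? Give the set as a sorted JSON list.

CNF form of G:
  S -> T1 B | T1 C | T2 A | a | b
  A -> T0 T1
  B -> C T2 | T1 T0
  C -> T0 T0
  T0 -> a
  T1 -> b
  T2 -> c

Fill CYK table bottom-up, restricted to cells inside w[1..2]:
  cell(1,1) a: {S,T0}  orig:{S}
  cell(2,2) b: {S,T1}  orig:{S}
  cell(1,2) ab: {A}

Original NTs in T[1,2] deriving "ab": ["A"]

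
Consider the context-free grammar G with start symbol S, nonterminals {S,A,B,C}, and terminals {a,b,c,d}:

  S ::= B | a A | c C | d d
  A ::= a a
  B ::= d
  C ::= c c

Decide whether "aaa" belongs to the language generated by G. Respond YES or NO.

Convert to CNF:
  S -> T0 A | T1 C | T2 T2 | d
  A -> T0 T0
  B -> d
  C -> T1 T1
  T0 -> a
  T1 -> c
  T2 -> d

Fill CYK table bottom-up:
  cell(0,0) a: {T0}  orig:{}
  cell(1,1) a: {T0}  orig:{}
  cell(2,2) a: {T0}  orig:{}
  cell(0,1) aa: {A}
  cell(1,2) aa: {A}
  cell(0,2) aaa: {S}

S ∈ T[0,2] ⇒ YES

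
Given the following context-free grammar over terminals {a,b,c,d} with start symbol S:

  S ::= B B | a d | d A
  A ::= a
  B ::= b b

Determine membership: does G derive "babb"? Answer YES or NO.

CNF form of G:
  S -> B B | T1 T2 | T2 A
  A -> a
  B -> T0 T0
  T0 -> b
  T1 -> a
  T2 -> d

CYK table (by increasing span):
  [0..0]={T0}  "b"  orig:{}
  [1..1]={A,T1}  "a"  orig:{A}
  [2..2]={T0}  "b"  orig:{}
  [3..3]={T0}  "b"  orig:{}
  [0..1]=∅  "ba"
  [1..2]=∅  "ab"
  [2..3]={B}  "bb"
  [0..2]=∅  "bab"
  [1..3]=∅  "abb"
  [0..3]=∅  "babb"

S ∉ T[0,3] ⇒ NO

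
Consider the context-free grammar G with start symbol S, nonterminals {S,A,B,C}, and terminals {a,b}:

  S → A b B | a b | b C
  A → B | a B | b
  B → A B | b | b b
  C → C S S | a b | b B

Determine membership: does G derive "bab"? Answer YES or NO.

CNF form of G:
  S -> A X3 | T0 T1 | T1 C
  A -> A B | T0 B | T1 T1 | b
  B -> A B | T1 T1 | b
  C -> C X2 | T0 T1 | T1 B
  T0 -> a
  T1 -> b
  X2 -> S S
  X3 -> T1 B

CYK fill:
  T[0,0] 'b' = {A,B,T1}  orig:{A,B}
  T[1,1] 'a' = {T0}  orig:{}
  T[2,2] 'b' = {A,B,T1}  orig:{A,B}
  T[0,1] 'ba' = ∅
  T[1,2] 'ab' = {A,C,S}
  T[0,2] 'bab' = {S}

S ∈ T[0,2] ⇒ YES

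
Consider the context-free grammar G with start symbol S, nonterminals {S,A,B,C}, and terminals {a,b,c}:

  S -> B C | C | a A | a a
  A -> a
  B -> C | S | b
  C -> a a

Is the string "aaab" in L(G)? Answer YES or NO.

CNF form of G:
  S -> B C | T0 A | T0 T0
  A -> a
  B -> B C | T0 A | T0 T0 | b
  C -> T0 T0
  T0 -> a

CYK table (by increasing span):
  T[0,0] 'a' = {A,T0}  orig:{A}
  T[1,1] 'a' = {A,T0}  orig:{A}
  T[2,2] 'a' = {A,T0}  orig:{A}
  T[3,3] 'b' = {B}
  T[0,1] 'aa' = {B,C,S}
  T[1,2] 'aa' = {B,C,S}
  T[2,3] 'ab' = ∅
  T[0,2] 'aaa' = ∅
  T[1,3] 'aab' = ∅
  T[0,3] 'aaab' = ∅

S ∉ T[0,3] ⇒ NO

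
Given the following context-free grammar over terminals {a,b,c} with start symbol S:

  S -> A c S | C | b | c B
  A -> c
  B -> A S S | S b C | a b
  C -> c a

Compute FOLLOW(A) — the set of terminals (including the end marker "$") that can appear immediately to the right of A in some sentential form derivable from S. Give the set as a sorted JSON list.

FIRST iteration:
pass 1:
  A via A→c: +{c}
  B via B→A S S: +{c}
  B via B→a b: +{a}
  C via C→c a: +{c}
  S via S→A c S: +{c}
  S via S→b: +{b}
  FIRST(S)={b,c}  FIRST(A)={c}  FIRST(B)={a,c}  FIRST(C)={c}
pass 2:
  B via B→S b C: +{b}
  FIRST(S)={b,c}  FIRST(A)={c}  FIRST(B)={a,b,c}  FIRST(C)={c}
pass 3: (no change)
  FIRST(S)={b,c}  FIRST(A)={c}  FIRST(B)={a,b,c}  FIRST(C)={c}

Compute FOLLOW by fixpoint:
initialize: $ ∈ FOLLOW(S)
pass 1:
  B→A S S: FOLLOW(A) ⊇ FIRST(S) = {b,c}; new: +{b,c}
  B→A S S: FOLLOW(S) ⊇ FIRST(S) = {b,c}; new: +{b,c}
  S→C: FOLLOW(C) ⊇ FOLLOW(S) ⊇ {$,b,c}; new: +{$,b,c}
  S→c B: FOLLOW(B) ⊇ FOLLOW(S) ⊇ {$,b,c}; new: +{$,b,c}
  FOLLOW[S]={$,b,c}  FOLLOW[A]={b,c}  FOLLOW[B]={$,b,c}  FOLLOW[C]={$,b,c}
pass 2: (no change)
  FOLLOW[S]={$,b,c}  FOLLOW[A]={b,c}  FOLLOW[B]={$,b,c}  FOLLOW[C]={$,b,c}

FOLLOW(A) = ["b", "c"]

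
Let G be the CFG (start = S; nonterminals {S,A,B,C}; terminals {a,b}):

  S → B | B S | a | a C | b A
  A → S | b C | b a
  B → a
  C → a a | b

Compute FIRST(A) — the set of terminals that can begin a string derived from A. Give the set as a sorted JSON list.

FIRST iteration:
[1]
  A via A→b C: +{b}
  B via B→a: +{a}
  C via C→a a: +{a}
  C via C→b: +{b}
  S via S→B: +{a}
  S via S→b A: +{b}
  FIRST[S]={a,b}  FIRST[A]={b}  FIRST[B]={a}  FIRST[C]={a,b}
[2]
  A via A→S: +{a}
  FIRST[S]={a,b}  FIRST[A]={a,b}  FIRST[B]={a}  FIRST[C]={a,b}
[3] (no change)
  FIRST[S]={a,b}  FIRST[A]={a,b}  FIRST[B]={a}  FIRST[C]={a,b}

FIRST(A) = ["a", "b"]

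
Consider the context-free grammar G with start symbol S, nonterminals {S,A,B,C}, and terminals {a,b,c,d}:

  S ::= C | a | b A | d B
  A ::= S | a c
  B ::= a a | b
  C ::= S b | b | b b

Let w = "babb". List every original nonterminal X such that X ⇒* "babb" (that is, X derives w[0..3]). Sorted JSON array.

CNF form of G:
  S -> S T0 | T0 A | T0 T0 | T3 B | a | b
  A -> S T0 | T0 A | T0 T0 | T1 T2 | T3 B | a | b
  B -> T1 T1 | b
  C -> S T0 | T0 T0 | b
  T0 -> b
  T1 -> a
  T2 -> c
  T3 -> d

CYK fill (cells [i..j] with 0 ≤ i ≤ j ≤ 3 only):
  T[0,0] 'b' = {A,B,C,S,T0}  orig:{A,B,C,S}
  T[1,1] 'a' = {A,S,T1}  orig:{A,S}
  T[2,2] 'b' = {A,B,C,S,T0}  orig:{A,B,C,S}
  T[3,3] 'b' = {A,B,C,S,T0}  orig:{A,B,C,S}
  T[0,1] 'ba' = {A,S}
  T[1,2] 'ab' = {A,C,S}
  T[2,3] 'bb' = {A,C,S}
  T[0,2] 'bab' = {A,C,S}
  T[1,3] 'abb' = {A,C,S}
  T[0,3] 'babb' = {A,C,S}

Original NTs in T[0,3] deriving "babb": ["A", "C", "S"]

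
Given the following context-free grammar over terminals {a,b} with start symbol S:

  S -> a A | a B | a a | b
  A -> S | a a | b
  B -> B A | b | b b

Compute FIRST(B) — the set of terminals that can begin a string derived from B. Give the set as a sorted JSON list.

FIRST iteration:
[1]
  A via A→a a: +{a}
  A via A→b: +{b}
  B via B→b: +{b}
  S via S→a A: +{a}
  S via S→b: +{b}
  S: {a,b}  A: {a,b}  B: {b}
[2] (stable)
  S: {a,b}  A: {a,b}  B: {b}

FIRST(B) = ["b"]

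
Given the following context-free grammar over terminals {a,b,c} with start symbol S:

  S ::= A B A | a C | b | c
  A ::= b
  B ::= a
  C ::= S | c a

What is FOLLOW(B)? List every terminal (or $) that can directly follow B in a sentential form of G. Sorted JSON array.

FIRST iteration:
pass 1:
  A via A→b: +{b}
  B via B→a: +{a}
  C via C→c a: +{c}
  S via S→A B A: +{b}
  S via S→a C: +{a}
  S via S→c: +{c}
  FIRST(S)={a,b,c}  FIRST(A)={b}  FIRST(B)={a}  FIRST(C)={c}
pass 2:
  C via C→S: +{a,b}
  FIRST(S)={a,b,c}  FIRST(A)={b}  FIRST(B)={a}  FIRST(C)={a,b,c}
pass 3: (stable)
  FIRST(S)={a,b,c}  FIRST(A)={b}  FIRST(B)={a}  FIRST(C)={a,b,c}

Compute FOLLOW by fixpoint:
initialize: $ ∈ FOLLOW(S)
pass 1:
  S→A B A: FOLLOW(A) ⊇ FIRST(B) = {a}; new: +{a}
  S→A B A: FOLLOW(B) ⊇ FIRST(A) = {b}; new: +{b}
  S→A B A: FOLLOW(A) ⊇ FOLLOW(S) ⊇ {$}; new: +{$}
  S→a C: FOLLOW(C) ⊇ FOLLOW(S) ⊇ {$}; new: +{$}
  FOLLOW(S)={$}  FOLLOW(A)={$,a}  FOLLOW(B)={b}  FOLLOW(C)={$}
pass 2: done
  FOLLOW(S)={$}  FOLLOW(A)={$,a}  FOLLOW(B)={b}  FOLLOW(C)={$}

FOLLOW(B) = ["b"]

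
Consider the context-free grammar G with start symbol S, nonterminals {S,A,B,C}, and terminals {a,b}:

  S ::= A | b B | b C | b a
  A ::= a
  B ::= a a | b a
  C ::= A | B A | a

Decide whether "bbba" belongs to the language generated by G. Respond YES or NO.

CNF form of G:
  S -> T1 B | T1 C | T1 T0 | a
  A -> a
  B -> T0 T0 | T1 T0
  C -> B A | a
  T0 -> a
  T1 -> b

CYK fill:
  T[0,0] 'b' = {T1}  orig:{}
  T[1,1] 'b' = {T1}  orig:{}
  T[2,2] 'b' = {T1}  orig:{}
  T[3,3] 'a' = {A,C,S,T0}  orig:{A,C,S}
  T[0,1] 'bb' = ∅
  T[1,2] 'bb' = ∅
  T[2,3] 'ba' = {B,S}
  T[0,2] 'bbb' = ∅
  T[1,3] 'bba' = {S}
  T[0,3] 'bbba' = ∅

S ∉ T[0,3] ⇒ NO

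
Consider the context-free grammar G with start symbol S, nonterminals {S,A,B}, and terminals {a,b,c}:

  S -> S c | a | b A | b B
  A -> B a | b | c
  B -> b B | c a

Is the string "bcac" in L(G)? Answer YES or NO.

CNF form of G:
  S -> S T2 | T1 A | T1 B | a
  A -> B T0 | b | c
  B -> T1 B | T2 T0
  T0 -> a
  T1 -> b
  T2 -> c

CYK table (by increasing span):
  T[0,0] 'b' = {A,T1}  orig:{A}
  T[1,1] 'c' = {A,T2}  orig:{A}
  T[2,2] 'a' = {S,T0}  orig:{S}
  T[3,3] 'c' = {A,T2}  orig:{A}
  T[0,1] 'bc' = {S}
  T[1,2] 'ca' = {B}
  T[2,3] 'ac' = {S}
  T[0,2] 'bca' = {B,S}
  T[1,3] 'cac' = ∅
  T[0,3] 'bcac' = {S}

S ∈ T[0,3] ⇒ YES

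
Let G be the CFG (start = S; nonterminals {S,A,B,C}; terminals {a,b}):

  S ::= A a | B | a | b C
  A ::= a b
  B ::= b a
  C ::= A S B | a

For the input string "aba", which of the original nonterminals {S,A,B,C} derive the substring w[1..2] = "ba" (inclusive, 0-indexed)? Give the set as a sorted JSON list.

CNF form of G:
  S -> A T0 | T1 C | T1 T0 | a
  A -> T0 T1
  B -> T1 T0
  C -> A X2 | a
  T0 -> a
  T1 -> b
  X2 -> S B

CYK fill — only the sub-triangle for w[1..2]:
  T[1,1] 'b' = {T1}  orig:{}
  T[2,2] 'a' = {C,S,T0}  orig:{C,S}
  T[1,2] 'ba' = {B,S}

Original NTs in T[1,2] deriving "ba": ["B", "S"]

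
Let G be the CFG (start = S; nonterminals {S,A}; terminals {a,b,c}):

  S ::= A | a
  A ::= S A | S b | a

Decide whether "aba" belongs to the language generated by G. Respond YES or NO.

Convert to CNF:
  S -> S A | S T0 | a
  A -> S A | S T0 | a
  T0 -> b

CYK table (by increasing span):
  T[0,0] 'a' = {A,S}
  T[1,1] 'b' = {T0}  orig:{}
  T[2,2] 'a' = {A,S}
  T[0,1] 'ab' = {A,S}
  T[1,2] 'ba' = ∅
  T[0,2] 'aba' = {A,S}

S ∈ T[0,2] ⇒ YES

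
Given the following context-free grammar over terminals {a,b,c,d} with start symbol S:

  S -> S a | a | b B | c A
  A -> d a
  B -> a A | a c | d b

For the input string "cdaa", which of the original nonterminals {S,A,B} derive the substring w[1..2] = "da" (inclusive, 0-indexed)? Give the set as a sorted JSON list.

Convert to CNF:
  S -> S T1 | T2 A | T3 B | a
  A -> T0 T1
  B -> T0 T3 | T1 A | T1 T2
  T0 -> d
  T1 -> a
  T2 -> c
  T3 -> b

CYK fill — only the sub-triangle for w[1..2]:
  [1..1]={T0}  "d"  orig:{}
  [2..2]={S,T1}  "a"  orig:{S}
  [1..2]={A}  "da"

Original NTs in T[1,2] deriving "da": ["A"]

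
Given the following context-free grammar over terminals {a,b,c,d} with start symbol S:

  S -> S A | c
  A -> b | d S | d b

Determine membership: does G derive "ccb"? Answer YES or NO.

Convert to CNF:
  S -> S A | c
  A -> T0 S | T0 T1 | b
  T0 -> d
  T1 -> b

Fill CYK table bottom-up:
  [0..0]={S}  "c"
  [1..1]={S}  "c"
  [2..2]={A,T1}  "b"  orig:{A}
  [0..1]=∅  "cc"
  [1..2]={S}  "cb"
  [0..2]=∅  "ccb"

S ∉ T[0,2] ⇒ NO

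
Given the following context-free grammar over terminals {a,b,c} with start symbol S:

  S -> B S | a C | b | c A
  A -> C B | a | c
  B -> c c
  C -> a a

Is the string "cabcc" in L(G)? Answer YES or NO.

Convert to CNF:
  S -> B S | T0 A | T1 C | b
  A -> C B | a | c
  B -> T0 T0
  C -> T1 T1
  T0 -> c
  T1 -> a

CYK table (by increasing span):
  cell(0,0) c: {A,T0}  orig:{A}
  cell(1,1) a: {A,T1}  orig:{A}
  cell(2,2) b: {S}
  cell(3,3) c: {A,T0}  orig:{A}
  cell(4,4) c: {A,T0}  orig:{A}
  cell(0,1) ca: {S}
  cell(1,2) ab: ∅
  cell(2,3) bc: ∅
  cell(3,4) cc: {B,S}
  cell(0,2) cab: ∅
  cell(1,3) abc: ∅
  cell(2,4) bcc: ∅
  cell(0,3) cabc: ∅
  cell(1,4) abcc: ∅
  cell(0,4) cabcc: ∅

S ∉ T[0,4] ⇒ NO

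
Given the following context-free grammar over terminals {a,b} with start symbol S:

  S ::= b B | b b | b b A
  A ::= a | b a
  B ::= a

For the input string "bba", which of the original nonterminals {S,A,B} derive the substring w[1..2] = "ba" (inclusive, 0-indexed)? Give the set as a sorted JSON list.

CNF form of G:
  S -> T0 B | T0 T0 | T0 X2
  A -> T0 T1 | a
  B -> a
  T0 -> b
  T1 -> a
  X2 -> T0 A

Fill CYK table bottom-up, restricted to cells inside w[1..2]:
  cell(1,1) b: {T0}  orig:{}
  cell(2,2) a: {A,B,T1}  orig:{A,B}
  cell(1,2) ba: {A,S,X2}  orig:{A,S}

Original NTs in T[1,2] deriving "ba": ["A", "S"]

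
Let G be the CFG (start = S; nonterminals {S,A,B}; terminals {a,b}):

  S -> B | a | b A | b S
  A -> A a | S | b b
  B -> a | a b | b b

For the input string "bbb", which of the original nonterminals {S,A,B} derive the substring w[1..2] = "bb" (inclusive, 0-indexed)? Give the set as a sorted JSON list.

CNF form of G:
  S -> T0 T1 | T1 A | T1 S | T1 T1 | a
  A -> A T0 | T0 T1 | T1 A | T1 S | T1 T1 | a
  B -> T0 T1 | T1 T1 | a
  T0 -> a
  T1 -> b

CYK fill, restricted to cells inside w[1..2]:
  cell(1,1) b: {T1}  orig:{}
  cell(2,2) b: {T1}  orig:{}
  cell(1,2) bb: {A,B,S}

Original NTs in T[1,2] deriving "bb": ["A", "B", "S"]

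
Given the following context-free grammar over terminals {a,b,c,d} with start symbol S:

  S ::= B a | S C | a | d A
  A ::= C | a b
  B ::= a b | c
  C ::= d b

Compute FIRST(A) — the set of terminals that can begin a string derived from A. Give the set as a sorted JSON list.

Compute FIRST by fixpoint:
pass 1:
  A via A→a b: +{a}
  B via B→a b: +{a}
  B via B→c: +{c}
  C via C→d b: +{d}
  S via S→B a: +{a,c}
  S via S→d A: +{d}
  FIRST[S]={a,c,d}  FIRST[A]={a}  FIRST[B]={a,c}  FIRST[C]={d}
pass 2:
  A via A→C: +{d}
  FIRST[S]={a,c,d}  FIRST[A]={a,d}  FIRST[B]={a,c}  FIRST[C]={d}
pass 3: — fixpoint
  FIRST[S]={a,c,d}  FIRST[A]={a,d}  FIRST[B]={a,c}  FIRST[C]={d}

FIRST(A) = ["a", "d"]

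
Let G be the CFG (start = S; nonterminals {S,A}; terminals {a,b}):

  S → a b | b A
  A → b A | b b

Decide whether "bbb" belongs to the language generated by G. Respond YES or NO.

CNF form of G:
  S -> T0 A | T1 T0
  A -> T0 A | T0 T0
  T0 -> b
  T1 -> a

CYK fill:
  [0..0]={T0}  "b"  orig:{}
  [1..1]={T0}  "b"  orig:{}
  [2..2]={T0}  "b"  orig:{}
  [0..1]={A}  "bb"
  [1..2]={A}  "bb"
  [0..2]={A,S}  "bbb"

S ∈ T[0,2] ⇒ YES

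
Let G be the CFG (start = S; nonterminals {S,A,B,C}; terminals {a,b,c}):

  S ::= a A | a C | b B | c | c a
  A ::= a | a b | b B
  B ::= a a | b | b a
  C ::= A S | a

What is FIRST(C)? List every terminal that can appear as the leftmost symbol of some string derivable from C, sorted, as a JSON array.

FIRST iteration:
[1]
  A via A→a: +{a}
  A via A→b B: +{b}
  B via B→a a: +{a}
  B via B→b: +{b}
  C via C→A S: +{a,b}
  S via S→a A: +{a}
  S via S→b B: +{b}
  S via S→c: +{c}
  FIRST[S]={a,b,c}  FIRST[A]={a,b}  FIRST[B]={a,b}  FIRST[C]={a,b}
[2] (stable)
  FIRST[S]={a,b,c}  FIRST[A]={a,b}  FIRST[B]={a,b}  FIRST[C]={a,b}

FIRST(C) = ["a", "b"]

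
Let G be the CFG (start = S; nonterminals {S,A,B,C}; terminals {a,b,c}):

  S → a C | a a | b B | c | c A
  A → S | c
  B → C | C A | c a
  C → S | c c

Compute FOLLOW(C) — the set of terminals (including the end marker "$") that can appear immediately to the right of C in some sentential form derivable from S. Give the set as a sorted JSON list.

Compute FIRST by fixpoint:
pass 1:
  A via A→c: +{c}
  B via B→c a: +{c}
  C via C→c c: +{c}
  S via S→a C: +{a}
  S via S→b B: +{b}
  S via S→c: +{c}
  FIRST(S)={a,b,c}  FIRST(A)={c}  FIRST(B)={c}  FIRST(C)={c}
pass 2:
  A via A→S: +{a,b}
  C via C→S: +{a,b}
  FIRST(S)={a,b,c}  FIRST(A)={a,b,c}  FIRST(B)={c}  FIRST(C)={a,b,c}
pass 3:
  B via B→C: +{a,b}
  FIRST(S)={a,b,c}  FIRST(A)={a,b,c}  FIRST(B)={a,b,c}  FIRST(C)={a,b,c}
pass 4: (no change)
  FIRST(S)={a,b,c}  FIRST(A)={a,b,c}  FIRST(B)={a,b,c}  FIRST(C)={a,b,c}

FOLLOW iteration:
FOLLOW(S) := {$}
round 1:
  B→C A: FOLLOW(C) ⊇ FIRST(A) = {a,b,c}; new: +{a,b,c}
  C→S: FOLLOW(S) ⊇ FOLLOW(C) ⊇ {a,b,c}; new: +{a,b,c}
  S→a C: FOLLOW(C) ⊇ FOLLOW(S) ⊇ {$,a,b,c}; new: +{$}
  S→b B: FOLLOW(B) ⊇ FOLLOW(S) ⊇ {$,a,b,c}; new: +{$,a,b,c}
  S→c A: FOLLOW(A) ⊇ FOLLOW(S) ⊇ {$,a,b,c}; new: +{$,a,b,c}
  FOLLOW[S]={$,a,b,c}  FOLLOW[A]={$,a,b,c}  FOLLOW[B]={$,a,b,c}  FOLLOW[C]={$,a,b,c}
round 2: — fixpoint
  FOLLOW[S]={$,a,b,c}  FOLLOW[A]={$,a,b,c}  FOLLOW[B]={$,a,b,c}  FOLLOW[C]={$,a,b,c}

FOLLOW(C) = ["$", "a", "b", "c"]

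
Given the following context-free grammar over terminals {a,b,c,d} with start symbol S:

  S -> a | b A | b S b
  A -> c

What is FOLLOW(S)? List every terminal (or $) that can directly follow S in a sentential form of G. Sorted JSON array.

Compute FIRST by fixpoint:
pass 1:
  A via A→c: +{c}
  S via S→a: +{a}
  S via S→b A: +{b}
  S: {a,b}  A: {c}
pass 2: done
  S: {a,b}  A: {c}

FOLLOW sets:
initialize: $ ∈ FOLLOW(S)
pass 1:
  S→b A: FOLLOW(A) ⊇ FOLLOW(S) ⊇ {$}; new: +{$}
  S→b S b: FOLLOW(S) ⊇ FIRST(b) = {b}; new: +{b}
  FOLLOW[S]={$,b}  FOLLOW[A]={$}
pass 2:
  S→b A: FOLLOW(A) ⊇ FOLLOW(S) ⊇ {$,b}; new: +{b}
  FOLLOW[S]={$,b}  FOLLOW[A]={$,b}
pass 3: (stable)
  FOLLOW[S]={$,b}  FOLLOW[A]={$,b}

FOLLOW(S) = ["$", "b"]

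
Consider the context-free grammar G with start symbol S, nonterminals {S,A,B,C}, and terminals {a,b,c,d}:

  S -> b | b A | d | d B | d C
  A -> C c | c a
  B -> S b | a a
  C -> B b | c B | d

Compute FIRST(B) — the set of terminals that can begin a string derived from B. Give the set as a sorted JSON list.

Compute FIRST by fixpoint:
[1]
  A via A→c a: +{c}
  B via B→a a: +{a}
  C via C→B b: +{a}
  C via C→c B: +{c}
  C via C→d: +{d}
  S via S→b: +{b}
  S via S→d: +{d}
  FIRST(S)={b,d}  FIRST(A)={c}  FIRST(B)={a}  FIRST(C)={a,c,d}
[2]
  A via A→C c: +{a,d}
  B via B→S b: +{b,d}
  C via C→B b: +{b}
  FIRST(S)={b,d}  FIRST(A)={a,c,d}  FIRST(B)={a,b,d}  FIRST(C)={a,b,c,d}
[3]
  A via A→C c: +{b}
  FIRST(S)={b,d}  FIRST(A)={a,b,c,d}  FIRST(B)={a,b,d}  FIRST(C)={a,b,c,d}
[4] (no change)
  FIRST(S)={b,d}  FIRST(A)={a,b,c,d}  FIRST(B)={a,b,d}  FIRST(C)={a,b,c,d}

FIRST(B) = ["a", "b", "d"]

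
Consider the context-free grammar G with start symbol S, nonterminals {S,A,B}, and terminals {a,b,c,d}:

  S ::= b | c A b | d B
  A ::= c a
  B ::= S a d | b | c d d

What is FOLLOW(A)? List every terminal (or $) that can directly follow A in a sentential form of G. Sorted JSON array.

FIRST iteration:
pass 1:
  A via A→c a: +{c}
  B via B→b: +{b}
  B via B→c d d: +{c}
  S via S→b: +{b}
  S via S→c A b: +{c}
  S via S→d B: +{d}
  FIRST[S]={b,c,d}  FIRST[A]={c}  FIRST[B]={b,c}
pass 2:
  B via B→S a d: +{d}
  FIRST[S]={b,c,d}  FIRST[A]={c}  FIRST[B]={b,c,d}
pass 3: (stable)
  FIRST[S]={b,c,d}  FIRST[A]={c}  FIRST[B]={b,c,d}

Compute FOLLOW by fixpoint:
seed FOLLOW(S) with $
[1]
  B→S a d: FOLLOW(S) ⊇ FIRST(a) = {a}; new: +{a}
  S→c A b: FOLLOW(A) ⊇ FIRST(b) = {b}; new: +{b}
  S→d B: FOLLOW(B) ⊇ FOLLOW(S) ⊇ {$,a}; new: +{$,a}
  FOLLOW[S]={$,a}  FOLLOW[A]={b}  FOLLOW[B]={$,a}
[2] — fixpoint
  FOLLOW[S]={$,a}  FOLLOW[A]={b}  FOLLOW[B]={$,a}

FOLLOW(A) = ["b"]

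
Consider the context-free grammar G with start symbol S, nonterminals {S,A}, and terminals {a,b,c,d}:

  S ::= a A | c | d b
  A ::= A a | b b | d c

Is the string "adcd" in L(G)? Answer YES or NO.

Convert to CNF:
  S -> T0 A | T2 T1 | c
  A -> A T0 | T1 T1 | T2 T3
  T0 -> a
  T1 -> b
  T2 -> d
  T3 -> c

CYK fill:
  cell(0,0) a: {T0}  orig:{}
  cell(1,1) d: {T2}  orig:{}
  cell(2,2) c: {S,T3}  orig:{S}
  cell(3,3) d: {T2}  orig:{}
  cell(0,1) ad: ∅
  cell(1,2) dc: {A}
  cell(2,3) cd: ∅
  cell(0,2) adc: {S}
  cell(1,3) dcd: ∅
  cell(0,3) adcd: ∅

S ∉ T[0,3] ⇒ NO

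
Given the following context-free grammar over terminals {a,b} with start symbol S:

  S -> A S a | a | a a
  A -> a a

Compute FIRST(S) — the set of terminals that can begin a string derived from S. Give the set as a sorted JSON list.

FIRST sets, iterate to fixpoint:
pass 1:
  A via A→a a: +{a}
  S via S→A S a: +{a}
  S: {a}  A: {a}
pass 2: (stable)
  S: {a}  A: {a}

FIRST(S) = ["a"]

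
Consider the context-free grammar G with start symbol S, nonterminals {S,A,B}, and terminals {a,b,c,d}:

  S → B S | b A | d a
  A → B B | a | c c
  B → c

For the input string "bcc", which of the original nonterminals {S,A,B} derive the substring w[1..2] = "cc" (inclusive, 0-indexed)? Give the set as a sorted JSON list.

Convert to CNF:
  S -> B S | T1 A | T2 T3
  A -> B B | T0 T0 | a
  B -> c
  T0 -> c
  T1 -> b
  T2 -> d
  T3 -> a

CYK table (by increasing span) (cells [i..j] with 1 ≤ i ≤ j ≤ 2 only):
  cell(1,1) c: {B,T0}  orig:{B}
  cell(2,2) c: {B,T0}  orig:{B}
  cell(1,2) cc: {A}

Original NTs in T[1,2] deriving "cc": ["A"]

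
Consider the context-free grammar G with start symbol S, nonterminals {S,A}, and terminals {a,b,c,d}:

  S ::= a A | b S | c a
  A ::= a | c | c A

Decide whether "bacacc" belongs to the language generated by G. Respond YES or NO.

CNF form of G:
  S -> T0 T1 | T1 A | T2 S
  A -> T0 A | a | c
  T0 -> c
  T1 -> a
  T2 -> b

CYK table (by increasing span):
  [0..0]={T2}  "b"  orig:{}
  [1..1]={A,T1}  "a"  orig:{A}
  [2..2]={A,T0}  "c"  orig:{A}
  [3..3]={A,T1}  "a"  orig:{A}
  [4..4]={A,T0}  "c"  orig:{A}
  [5..5]={A,T0}  "c"  orig:{A}
  [0..1]=∅  "ba"
  [1..2]={S}  "ac"
  [2..3]={A,S}  "ca"
  [3..4]={S}  "ac"
  [4..5]={A}  "cc"
  [0..2]={S}  "bac"
  [1..3]={S}  "aca"
  [2..4]=∅  "cac"
  [3..5]={S}  "acc"
  [0..3]={S}  "baca"
  [1..4]=∅  "acac"
  [2..5]=∅  "cacc"
  [0..4]=∅  "bacac"
  [1..5]=∅  "acacc"
  [0..5]=∅  "bacacc"

S ∉ T[0,5] ⇒ NO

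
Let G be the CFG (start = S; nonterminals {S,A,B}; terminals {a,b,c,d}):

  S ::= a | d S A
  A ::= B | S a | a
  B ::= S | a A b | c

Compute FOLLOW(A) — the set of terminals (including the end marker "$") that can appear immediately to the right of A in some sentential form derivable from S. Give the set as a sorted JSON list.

FIRST iteration:
pass 1:
  A via A→a: +{a}
  B via B→a A b: +{a}
  B via B→c: +{c}
  S via S→a: +{a}
  S via S→d S A: +{d}
  FIRST(S)={a,d}  FIRST(A)={a}  FIRST(B)={a,c}
pass 2:
  A via A→B: +{c}
  A via A→S a: +{d}
  B via B→S: +{d}
  FIRST(S)={a,d}  FIRST(A)={a,c,d}  FIRST(B)={a,c,d}
pass 3: (no change)
  FIRST(S)={a,d}  FIRST(A)={a,c,d}  FIRST(B)={a,c,d}

Compute FOLLOW by fixpoint:
initialize: $ ∈ FOLLOW(S)
round 1:
  A→S a: FOLLOW(S) ⊇ FIRST(a) = {a}; new: +{a}
  B→a A b: FOLLOW(A) ⊇ FIRST(b) = {b}; new: +{b}
  S→d S A: FOLLOW(S) ⊇ FIRST(A) = {a,c,d}; new: +{c,d}
  S→d S A: FOLLOW(A) ⊇ FOLLOW(S) ⊇ {$,a,c,d}; new: +{$,a,c,d}
  FOLLOW(S)={$,a,c,d}  FOLLOW(A)={$,a,b,c,d}  FOLLOW(B)={}
round 2:
  A→B: FOLLOW(B) ⊇ FOLLOW(A) ⊇ {$,a,b,c,d}; new: +{$,a,b,c,d}
  B→S: FOLLOW(S) ⊇ FOLLOW(B) ⊇ {$,a,b,c,d}; new: +{b}
  FOLLOW(S)={$,a,b,c,d}  FOLLOW(A)={$,a,b,c,d}  FOLLOW(B)={$,a,b,c,d}
round 3: done
  FOLLOW(S)={$,a,b,c,d}  FOLLOW(A)={$,a,b,c,d}  FOLLOW(B)={$,a,b,c,d}

FOLLOW(A) = ["$", "a", "b", "c", "d"]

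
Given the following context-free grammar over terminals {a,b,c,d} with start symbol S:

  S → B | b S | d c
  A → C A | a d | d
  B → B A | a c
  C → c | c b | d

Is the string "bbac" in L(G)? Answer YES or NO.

CNF form of G:
  S -> B A | T0 T2 | T1 T2 | T3 S
  A -> C A | T0 T1 | d
  B -> B A | T0 T2
  C -> T2 T3 | c | d
  T0 -> a
  T1 -> d
  T2 -> c
  T3 -> b

CYK fill:
  [0..0]={T3}  "b"  orig:{}
  [1..1]={T3}  "b"  orig:{}
  [2..2]={T0}  "a"  orig:{}
  [3..3]={C,T2}  "c"  orig:{C}
  [0..1]=∅  "bb"
  [1..2]=∅  "ba"
  [2..3]={B,S}  "ac"
  [0..2]=∅  "bba"
  [1..3]={S}  "bac"
  [0..3]={S}  "bbac"

S ∈ T[0,3] ⇒ YES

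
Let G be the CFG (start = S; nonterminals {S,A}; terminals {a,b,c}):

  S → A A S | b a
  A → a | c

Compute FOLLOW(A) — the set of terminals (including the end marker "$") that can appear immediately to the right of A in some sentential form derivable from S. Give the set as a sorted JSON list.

FIRST sets, iterate to fixpoint:
round 1:
  A via A→a: +{a}
  A via A→c: +{c}
  S via S→A A S: +{a,c}
  S via S→b a: +{b}
  FIRST(S)={a,b,c}  FIRST(A)={a,c}
round 2: (stable)
  FIRST(S)={a,b,c}  FIRST(A)={a,c}

FOLLOW iteration:
FOLLOW(S) := {$}
iter 1:
  S→A A S: FOLLOW(A) ⊇ FIRST(A) = {a,c}; new: +{a,c}
  S→A A S: FOLLOW(A) ⊇ FIRST(S) = {a,b,c}; new: +{b}
  S: {$}  A: {a,b,c}
iter 2: (stable)
  S: {$}  A: {a,b,c}

FOLLOW(A) = ["a", "b", "c"]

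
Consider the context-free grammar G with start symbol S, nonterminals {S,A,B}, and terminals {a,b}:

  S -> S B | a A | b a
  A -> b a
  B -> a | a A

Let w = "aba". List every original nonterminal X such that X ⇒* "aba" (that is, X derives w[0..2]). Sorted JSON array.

CNF form of G:
  S -> S B | T0 T1 | T1 A
  A -> T0 T1
  B -> T1 A | a
  T0 -> b
  T1 -> a

CYK fill — only the sub-triangle for w[0..2]:
  cell(0,0) a: {B,T1}  orig:{B}
  cell(1,1) b: {T0}  orig:{}
  cell(2,2) a: {B,T1}  orig:{B}
  cell(0,1) ab: ∅
  cell(1,2) ba: {A,S}
  cell(0,2) aba: {B,S}

Original NTs in T[0,2] deriving "aba": ["B", "S"]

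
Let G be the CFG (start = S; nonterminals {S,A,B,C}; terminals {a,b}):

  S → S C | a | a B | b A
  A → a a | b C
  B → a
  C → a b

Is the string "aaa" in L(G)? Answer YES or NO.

Convert to CNF:
  S -> S C | T0 B | T1 A | a
  A -> T0 T0 | T1 C
  B -> a
  C -> T0 T1
  T0 -> a
  T1 -> b

Fill CYK table bottom-up:
  [0..0]={B,S,T0}  "a"  orig:{B,S}
  [1..1]={B,S,T0}  "a"  orig:{B,S}
  [2..2]={B,S,T0}  "a"  orig:{B,S}
  [0..1]={A,S}  "aa"
  [1..2]={A,S}  "aa"
  [0..2]=∅  "aaa"

S ∉ T[0,2] ⇒ NO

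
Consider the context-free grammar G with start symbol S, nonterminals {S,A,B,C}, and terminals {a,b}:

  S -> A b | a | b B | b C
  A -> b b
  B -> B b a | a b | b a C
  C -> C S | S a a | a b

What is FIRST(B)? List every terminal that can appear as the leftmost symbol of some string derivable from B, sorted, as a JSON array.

Compute FIRST by fixpoint:
pass 1:
  A via A→b b: +{b}
  B via B→a b: +{a}
  B via B→b a C: +{b}
  C via C→a b: +{a}
  S via S→A b: +{b}
  S via S→a: +{a}
  FIRST(S)={a,b}  FIRST(A)={b}  FIRST(B)={a,b}  FIRST(C)={a}
pass 2:
  C via C→S a a: +{b}
  FIRST(S)={a,b}  FIRST(A)={b}  FIRST(B)={a,b}  FIRST(C)={a,b}
pass 3: — fixpoint
  FIRST(S)={a,b}  FIRST(A)={b}  FIRST(B)={a,b}  FIRST(C)={a,b}

FIRST(B) = ["a", "b"]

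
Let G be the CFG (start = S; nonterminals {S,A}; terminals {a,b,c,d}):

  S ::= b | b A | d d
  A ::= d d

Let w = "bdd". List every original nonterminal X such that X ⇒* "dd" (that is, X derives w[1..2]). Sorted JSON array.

CNF form of G:
  S -> T0 T0 | T1 A | b
  A -> T0 T0
  T0 -> d
  T1 -> b

CYK table (by increasing span), restricted to cells inside w[1..2]:
  [1..1]={T0}  "d"  orig:{}
  [2..2]={T0}  "d"  orig:{}
  [1..2]={A,S}  "dd"

Original NTs in T[1,2] deriving "dd": ["A", "S"]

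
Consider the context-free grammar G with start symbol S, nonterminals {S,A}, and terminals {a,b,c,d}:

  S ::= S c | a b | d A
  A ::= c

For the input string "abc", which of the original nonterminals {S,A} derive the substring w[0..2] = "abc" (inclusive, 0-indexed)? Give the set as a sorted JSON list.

CNF form of G:
  S -> S T0 | T1 T2 | T3 A
  A -> c
  T0 -> c
  T1 -> a
  T2 -> b
  T3 -> d

CYK fill (cells [i..j] with 0 ≤ i ≤ j ≤ 2 only):
  T[0,0] 'a' = {T1}  orig:{}
  T[1,1] 'b' = {T2}  orig:{}
  T[2,2] 'c' = {A,T0}  orig:{A}
  T[0,1] 'ab' = {S}
  T[1,2] 'bc' = ∅
  T[0,2] 'abc' = {S}

Original NTs in T[0,2] deriving "abc": ["S"]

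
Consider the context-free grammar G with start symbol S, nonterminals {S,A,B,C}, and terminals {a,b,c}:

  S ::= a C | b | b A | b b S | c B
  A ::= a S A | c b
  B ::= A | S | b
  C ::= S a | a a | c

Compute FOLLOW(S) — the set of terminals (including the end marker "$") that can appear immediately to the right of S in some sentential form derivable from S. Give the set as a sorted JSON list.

Compute FIRST by fixpoint:
iter 1:
  A via A→a S A: +{a}
  A via A→c b: +{c}
  B via B→A: +{a,c}
  B via B→b: +{b}
  C via C→a a: +{a}
  C via C→c: +{c}
  S via S→a C: +{a}
  S via S→b: +{b}
  S via S→c B: +{c}
  FIRST[S]={a,b,c}  FIRST[A]={a,c}  FIRST[B]={a,b,c}  FIRST[C]={a,c}
iter 2:
  C via C→S a: +{b}
  FIRST[S]={a,b,c}  FIRST[A]={a,c}  FIRST[B]={a,b,c}  FIRST[C]={a,b,c}
iter 3: done
  FIRST[S]={a,b,c}  FIRST[A]={a,c}  FIRST[B]={a,b,c}  FIRST[C]={a,b,c}

FOLLOW sets:
FOLLOW(S) := {$}
iter 1:
  A→a S A: FOLLOW(S) ⊇ FIRST(A) = {a,c}; new: +{a,c}
  S→a C: FOLLOW(C) ⊇ FOLLOW(S) ⊇ {$,a,c}; new: +{$,a,c}
  S→b A: FOLLOW(A) ⊇ FOLLOW(S) ⊇ {$,a,c}; new: +{$,a,c}
  S→c B: FOLLOW(B) ⊇ FOLLOW(S) ⊇ {$,a,c}; new: +{$,a,c}
  FOLLOW[S]={$,a,c}  FOLLOW[A]={$,a,c}  FOLLOW[B]={$,a,c}  FOLLOW[C]={$,a,c}
iter 2: — fixpoint
  FOLLOW[S]={$,a,c}  FOLLOW[A]={$,a,c}  FOLLOW[B]={$,a,c}  FOLLOW[C]={$,a,c}

FOLLOW(S) = ["$", "a", "c"]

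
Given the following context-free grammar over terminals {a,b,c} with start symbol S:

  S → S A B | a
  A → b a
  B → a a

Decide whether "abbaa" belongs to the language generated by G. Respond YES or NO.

CNF form of G:
  S -> S X2 | a
  A -> T0 T1
  B -> T1 T1
  T0 -> b
  T1 -> a
  X2 -> A B

Fill CYK table bottom-up:
  cell(0,0) a: {S,T1}  orig:{S}
  cell(1,1) b: {T0}  orig:{}
  cell(2,2) b: {T0}  orig:{}
  cell(3,3) a: {S,T1}  orig:{S}
  cell(4,4) a: {S,T1}  orig:{S}
  cell(0,1) ab: ∅
  cell(1,2) bb: ∅
  cell(2,3) ba: {A}
  cell(3,4) aa: {B}
  cell(0,2) abb: ∅
  cell(1,3) bba: ∅
  cell(2,4) baa: ∅
  cell(0,3) abba: ∅
  cell(1,4) bbaa: ∅
  cell(0,4) abbaa: ∅

S ∉ T[0,4] ⇒ NO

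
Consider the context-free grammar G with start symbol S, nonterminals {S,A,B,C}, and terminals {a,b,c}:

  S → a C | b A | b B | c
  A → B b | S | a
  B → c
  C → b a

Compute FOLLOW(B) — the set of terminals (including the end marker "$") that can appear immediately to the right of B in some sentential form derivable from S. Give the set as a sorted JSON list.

Compute FIRST by fixpoint:
[1]
  A via A→a: +{a}
  B via B→c: +{c}
  C via C→b a: +{b}
  S via S→a C: +{a}
  S via S→b A: +{b}
  S via S→c: +{c}
  S: {a,b,c}  A: {a}  B: {c}  C: {b}
[2]
  A via A→B b: +{c}
  A via A→S: +{b}
  S: {a,b,c}  A: {a,b,c}  B: {c}  C: {b}
[3] (no change)
  S: {a,b,c}  A: {a,b,c}  B: {c}  C: {b}

Compute FOLLOW by fixpoint:
seed FOLLOW(S) with $
round 1:
  A→B b: FOLLOW(B) ⊇ FIRST(b) = {b}; new: +{b}
  S→a C: FOLLOW(C) ⊇ FOLLOW(S) ⊇ {$}; new: +{$}
  S→b A: FOLLOW(A) ⊇ FOLLOW(S) ⊇ {$}; new: +{$}
  S→b B: FOLLOW(B) ⊇ FOLLOW(S) ⊇ {$}; new: +{$}
  FOLLOW[S]={$}  FOLLOW[A]={$}  FOLLOW[B]={$,b}  FOLLOW[C]={$}
round 2: (no change)
  FOLLOW[S]={$}  FOLLOW[A]={$}  FOLLOW[B]={$,b}  FOLLOW[C]={$}

FOLLOW(B) = ["$", "b"]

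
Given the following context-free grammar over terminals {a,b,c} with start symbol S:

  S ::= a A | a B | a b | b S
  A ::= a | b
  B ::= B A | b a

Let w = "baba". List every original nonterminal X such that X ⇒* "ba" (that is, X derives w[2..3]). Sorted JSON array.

Convert to CNF:
  S -> T0 S | T1 A | T1 B | T1 T0
  A -> a | b
  B -> B A | T0 T1
  T0 -> b
  T1 -> a

Fill CYK table bottom-up (cells [i..j] with 2 ≤ i ≤ j ≤ 3 only):
  cell(2,2) b: {A,T0}  orig:{A}
  cell(3,3) a: {A,T1}  orig:{A}
  cell(2,3) ba: {B}

Original NTs in T[2,3] deriving "ba": ["B"]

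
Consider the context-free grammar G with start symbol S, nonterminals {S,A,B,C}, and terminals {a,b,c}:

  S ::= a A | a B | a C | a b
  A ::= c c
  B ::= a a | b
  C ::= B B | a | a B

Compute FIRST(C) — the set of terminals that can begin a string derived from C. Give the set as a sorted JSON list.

FIRST iteration:
pass 1:
  A via A→c c: +{c}
  B via B→a a: +{a}
  B via B→b: +{b}
  C via C→B B: +{a,b}
  S via S→a A: +{a}
  S: {a}  A: {c}  B: {a,b}  C: {a,b}
pass 2: done
  S: {a}  A: {c}  B: {a,b}  C: {a,b}

FIRST(C) = ["a", "b"]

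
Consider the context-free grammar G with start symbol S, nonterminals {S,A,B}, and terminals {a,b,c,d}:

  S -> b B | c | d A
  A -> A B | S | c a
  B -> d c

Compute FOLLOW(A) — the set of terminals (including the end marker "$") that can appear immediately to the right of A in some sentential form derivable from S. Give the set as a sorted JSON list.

FIRST iteration:
iter 1:
  A via A→c a: +{c}
  B via B→d c: +{d}
  S via S→b B: +{b}
  S via S→c: +{c}
  S via S→d A: +{d}
  FIRST(S)={b,c,d}  FIRST(A)={c}  FIRST(B)={d}
iter 2:
  A via A→S: +{b,d}
  FIRST(S)={b,c,d}  FIRST(A)={b,c,d}  FIRST(B)={d}
iter 3: (no change)
  FIRST(S)={b,c,d}  FIRST(A)={b,c,d}  FIRST(B)={d}

Compute FOLLOW by fixpoint:
seed FOLLOW(S) with $
pass 1:
  A→A B: FOLLOW(A) ⊇ FIRST(B) = {d}; new: +{d}
  A→A B: FOLLOW(B) ⊇ FOLLOW(A) ⊇ {d}; new: +{d}
  A→S: FOLLOW(S) ⊇ FOLLOW(A) ⊇ {d}; new: +{d}
  S→b B: FOLLOW(B) ⊇ FOLLOW(S) ⊇ {$,d}; new: +{$}
  S→d A: FOLLOW(A) ⊇ FOLLOW(S) ⊇ {$,d}; new: +{$}
  FOLLOW[S]={$,d}  FOLLOW[A]={$,d}  FOLLOW[B]={$,d}
pass 2: (no change)
  FOLLOW[S]={$,d}  FOLLOW[A]={$,d}  FOLLOW[B]={$,d}

FOLLOW(A) = ["$", "d"]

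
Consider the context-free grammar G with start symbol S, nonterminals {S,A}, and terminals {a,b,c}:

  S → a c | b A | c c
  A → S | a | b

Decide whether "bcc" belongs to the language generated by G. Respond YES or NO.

Convert to CNF:
  S -> T0 T1 | T1 T1 | T2 A
  A -> T0 T1 | T1 T1 | T2 A | a | b
  T0 -> a
  T1 -> c
  T2 -> b

CYK table (by increasing span):
  cell(0,0) b: {A,T2}  orig:{A}
  cell(1,1) c: {T1}  orig:{}
  cell(2,2) c: {T1}  orig:{}
  cell(0,1) bc: ∅
  cell(1,2) cc: {A,S}
  cell(0,2) bcc: {A,S}

S ∈ T[0,2] ⇒ YES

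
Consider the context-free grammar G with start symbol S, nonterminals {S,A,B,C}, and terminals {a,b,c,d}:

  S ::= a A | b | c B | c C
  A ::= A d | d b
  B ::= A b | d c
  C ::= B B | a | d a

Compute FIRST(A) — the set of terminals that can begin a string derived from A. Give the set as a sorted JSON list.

FIRST iteration:
[1]
  A via A→d b: +{d}
  B via B→A b: +{d}
  C via C→B B: +{d}
  C via C→a: +{a}
  S via S→a A: +{a}
  S via S→b: +{b}
  S via S→c B: +{c}
  FIRST(S)={a,b,c}  FIRST(A)={d}  FIRST(B)={d}  FIRST(C)={a,d}
[2] (stable)
  FIRST(S)={a,b,c}  FIRST(A)={d}  FIRST(B)={d}  FIRST(C)={a,d}

FIRST(A) = ["d"]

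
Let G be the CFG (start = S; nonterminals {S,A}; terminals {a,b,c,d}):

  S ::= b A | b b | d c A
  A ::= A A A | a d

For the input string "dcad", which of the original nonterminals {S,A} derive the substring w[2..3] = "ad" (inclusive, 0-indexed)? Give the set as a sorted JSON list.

Convert to CNF:
  S -> T1 X5 | T2 A | T2 T2
  A -> A X4 | T0 T1
  T0 -> a
  T1 -> d
  T2 -> b
  T3 -> c
  X4 -> A A
  X5 -> T3 A

CYK table (by increasing span), restricted to cells inside w[2..3]:
  [2..2]={T0}  "a"  orig:{}
  [3..3]={T1}  "d"  orig:{}
  [2..3]={A}  "ad"

Original NTs in T[2,3] deriving "ad": ["A"]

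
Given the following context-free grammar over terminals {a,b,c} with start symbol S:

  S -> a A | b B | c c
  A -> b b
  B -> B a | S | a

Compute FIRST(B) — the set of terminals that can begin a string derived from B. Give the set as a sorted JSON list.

FIRST sets, iterate to fixpoint:
round 1:
  A via A→b b: +{b}
  B via B→a: +{a}
  S via S→a A: +{a}
  S via S→b B: +{b}
  S via S→c c: +{c}
  S: {a,b,c}  A: {b}  B: {a}
round 2:
  B via B→S: +{b,c}
  S: {a,b,c}  A: {b}  B: {a,b,c}
round 3: (stable)
  S: {a,b,c}  A: {b}  B: {a,b,c}

FIRST(B) = ["a", "b", "c"]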